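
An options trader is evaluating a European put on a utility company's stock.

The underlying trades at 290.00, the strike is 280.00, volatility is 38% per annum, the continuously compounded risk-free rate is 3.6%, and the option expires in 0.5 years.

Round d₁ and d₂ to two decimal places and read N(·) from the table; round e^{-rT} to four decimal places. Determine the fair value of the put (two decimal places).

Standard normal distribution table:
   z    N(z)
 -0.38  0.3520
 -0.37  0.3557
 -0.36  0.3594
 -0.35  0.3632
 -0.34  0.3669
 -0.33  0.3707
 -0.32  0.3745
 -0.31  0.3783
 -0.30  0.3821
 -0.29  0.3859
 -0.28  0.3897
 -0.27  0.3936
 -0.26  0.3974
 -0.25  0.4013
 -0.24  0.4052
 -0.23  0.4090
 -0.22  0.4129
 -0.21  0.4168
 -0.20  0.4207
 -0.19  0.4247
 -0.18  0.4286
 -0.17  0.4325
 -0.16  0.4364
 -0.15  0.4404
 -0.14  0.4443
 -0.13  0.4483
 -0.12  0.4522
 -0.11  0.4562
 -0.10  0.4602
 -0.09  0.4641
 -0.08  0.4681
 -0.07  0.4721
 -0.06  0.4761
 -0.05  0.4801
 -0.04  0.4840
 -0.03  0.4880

23.43

σ√T = 0.38·√0.5 = 0.2687
d₁ = [ln(290/280) + (0.036 + 0.38²/2)·0.5] / 0.2687 = [0.0351 + 0.0541] / 0.2687 = 0.3319 ⇒ 0.33
d₂ = d₁ − σ√T = 0.3319 − 0.2687 = 0.0632 ⇒ 0.06
e^(−rT) = e^(−0.036·0.5) = 0.9822
N(−d₂) = N(-0.06) = 0.4761;  N(−d₁) = N(-0.33) = 0.3707
P = 280·0.9822·0.4761 − 290·0.3707 = 130.9351 − 107.5030 = 23.4321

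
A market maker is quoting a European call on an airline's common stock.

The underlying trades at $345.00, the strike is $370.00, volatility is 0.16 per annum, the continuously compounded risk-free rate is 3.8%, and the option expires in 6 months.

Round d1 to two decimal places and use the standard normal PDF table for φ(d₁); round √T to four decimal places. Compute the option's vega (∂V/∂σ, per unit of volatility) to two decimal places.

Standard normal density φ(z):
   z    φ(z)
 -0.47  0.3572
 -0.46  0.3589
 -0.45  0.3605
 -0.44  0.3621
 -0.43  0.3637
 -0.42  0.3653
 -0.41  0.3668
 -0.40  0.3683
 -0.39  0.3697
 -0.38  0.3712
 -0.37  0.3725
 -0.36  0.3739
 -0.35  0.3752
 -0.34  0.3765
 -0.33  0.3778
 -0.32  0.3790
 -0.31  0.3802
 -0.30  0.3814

T = 0.5;  σ√T = 0.1131
d₁ = [ln(345/370) + (0.038 + 0.16²/2)·0.5] / 0.1131 = [-0.0700 + 0.0254] / 0.1131 = -0.3938 which rounds to -0.39
√T = √0.5 = 0.7071
φ(d₁) = φ(-0.39) = 0.3697
vega = S·φ(d₁)·√T = 345·0.3697·0.7071 = 90.1881

90.19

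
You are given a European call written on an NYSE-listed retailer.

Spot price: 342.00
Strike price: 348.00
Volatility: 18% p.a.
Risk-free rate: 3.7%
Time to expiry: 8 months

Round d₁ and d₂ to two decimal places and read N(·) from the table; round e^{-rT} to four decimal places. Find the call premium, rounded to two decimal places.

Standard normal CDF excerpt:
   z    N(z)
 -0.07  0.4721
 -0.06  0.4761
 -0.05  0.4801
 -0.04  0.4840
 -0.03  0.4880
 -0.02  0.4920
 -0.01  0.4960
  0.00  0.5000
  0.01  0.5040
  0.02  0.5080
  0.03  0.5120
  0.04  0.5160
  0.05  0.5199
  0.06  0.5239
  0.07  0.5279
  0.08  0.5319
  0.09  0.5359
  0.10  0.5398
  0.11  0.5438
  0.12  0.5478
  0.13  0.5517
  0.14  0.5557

T = 0.6667;  σ√T = 0.1470
d₁ = [ln(342/348) + (0.037 + 0.18²/2)·0.6667] / 0.1470 = [-0.0174 + 0.0355] / 0.1470 = 0.1230 which rounds to 0.12
d₂ = d₁ − σ√T = 0.1230 − 0.1470 = -0.0240 which rounds to -0.02
e^(−rT) = e^(−0.037·0.6667) = 0.9756
C = 342·N(0.12) − 348·0.9756·N(-0.02) = 342·0.5478 − 348·0.9756·0.4920 = 187.3476 − 167.0383 = 20.3093

20.31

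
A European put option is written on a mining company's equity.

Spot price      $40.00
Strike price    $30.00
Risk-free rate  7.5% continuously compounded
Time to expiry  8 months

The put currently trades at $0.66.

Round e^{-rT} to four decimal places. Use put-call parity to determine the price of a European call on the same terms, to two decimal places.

$12.12

e^(−rT) = e^(−0.075·0.6667) = 0.9512
Put-call parity: C − P = S − K·e^(−rT) = 40 − 30·0.9512 = 40 − 28.5360 = 11.4640
C = P + (C − P) = 0.66 + (11.4640) = 12.1240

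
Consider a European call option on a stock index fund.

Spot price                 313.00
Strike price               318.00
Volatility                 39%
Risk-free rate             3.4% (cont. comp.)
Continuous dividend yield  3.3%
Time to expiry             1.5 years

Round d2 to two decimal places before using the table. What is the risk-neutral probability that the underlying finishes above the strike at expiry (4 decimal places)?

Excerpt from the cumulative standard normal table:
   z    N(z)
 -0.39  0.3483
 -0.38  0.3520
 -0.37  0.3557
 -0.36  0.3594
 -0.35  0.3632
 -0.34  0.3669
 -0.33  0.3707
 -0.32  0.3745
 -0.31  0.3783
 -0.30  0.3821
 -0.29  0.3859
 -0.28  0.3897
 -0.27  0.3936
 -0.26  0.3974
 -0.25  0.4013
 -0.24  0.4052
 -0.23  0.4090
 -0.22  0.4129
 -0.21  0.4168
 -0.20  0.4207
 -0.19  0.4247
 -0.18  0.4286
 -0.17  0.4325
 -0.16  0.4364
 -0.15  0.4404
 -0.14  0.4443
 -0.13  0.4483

σ√T = 0.39·√1.5 = 0.4777
d₁ = [ln(313/318) + (0.034 − 0.033 + 0.39²/2)·1.5] / 0.4777 = [-0.0158 + 0.1156] / 0.4777 = 0.2088 → 0.21
d₂ = d₁ − σ√T = 0.2088 − 0.4777 = -0.2689 → -0.27
Pr(exercise) under Q = N(d₂) = 0.3936

0.3936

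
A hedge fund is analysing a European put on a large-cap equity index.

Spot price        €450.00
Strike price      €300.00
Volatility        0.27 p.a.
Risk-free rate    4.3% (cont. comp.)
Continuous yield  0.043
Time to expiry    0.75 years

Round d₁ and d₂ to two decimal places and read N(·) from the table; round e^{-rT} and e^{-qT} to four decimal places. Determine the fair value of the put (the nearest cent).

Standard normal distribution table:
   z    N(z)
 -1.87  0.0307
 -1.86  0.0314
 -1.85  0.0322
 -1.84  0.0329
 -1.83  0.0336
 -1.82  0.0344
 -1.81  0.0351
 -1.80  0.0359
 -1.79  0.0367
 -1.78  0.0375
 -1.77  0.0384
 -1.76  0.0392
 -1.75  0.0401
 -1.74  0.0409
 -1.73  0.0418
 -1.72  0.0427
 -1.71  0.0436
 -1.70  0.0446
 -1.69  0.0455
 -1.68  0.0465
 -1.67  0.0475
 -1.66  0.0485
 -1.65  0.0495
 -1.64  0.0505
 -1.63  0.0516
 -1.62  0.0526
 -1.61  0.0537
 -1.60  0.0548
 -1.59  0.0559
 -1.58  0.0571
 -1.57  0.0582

σ√T = 0.27·√0.75 = 0.2338
d₁ = [ln(450/300) + (0.043 − 0.043 + ½·0.27²)·0.75] / (σ√T) = (0.4055 + 0.0273) / 0.2338 = 1.8510 ≈ 1.85
d₂ = 1.8510 − 0.2338 = 1.6171 ≈ 1.62
exp(−qT) = exp(−0.043·0.75) = 0.9683;  exp(−rT) = exp(−0.043·0.75) = 0.9683
N(−d₂) = N(-1.62) = 0.0526;  N(−d₁) = N(-1.85) = 0.0322
P = 300·0.9683·0.0526 − 450·0.9683·0.0322 = 15.2798 − 14.0307 = 1.2491

€1.25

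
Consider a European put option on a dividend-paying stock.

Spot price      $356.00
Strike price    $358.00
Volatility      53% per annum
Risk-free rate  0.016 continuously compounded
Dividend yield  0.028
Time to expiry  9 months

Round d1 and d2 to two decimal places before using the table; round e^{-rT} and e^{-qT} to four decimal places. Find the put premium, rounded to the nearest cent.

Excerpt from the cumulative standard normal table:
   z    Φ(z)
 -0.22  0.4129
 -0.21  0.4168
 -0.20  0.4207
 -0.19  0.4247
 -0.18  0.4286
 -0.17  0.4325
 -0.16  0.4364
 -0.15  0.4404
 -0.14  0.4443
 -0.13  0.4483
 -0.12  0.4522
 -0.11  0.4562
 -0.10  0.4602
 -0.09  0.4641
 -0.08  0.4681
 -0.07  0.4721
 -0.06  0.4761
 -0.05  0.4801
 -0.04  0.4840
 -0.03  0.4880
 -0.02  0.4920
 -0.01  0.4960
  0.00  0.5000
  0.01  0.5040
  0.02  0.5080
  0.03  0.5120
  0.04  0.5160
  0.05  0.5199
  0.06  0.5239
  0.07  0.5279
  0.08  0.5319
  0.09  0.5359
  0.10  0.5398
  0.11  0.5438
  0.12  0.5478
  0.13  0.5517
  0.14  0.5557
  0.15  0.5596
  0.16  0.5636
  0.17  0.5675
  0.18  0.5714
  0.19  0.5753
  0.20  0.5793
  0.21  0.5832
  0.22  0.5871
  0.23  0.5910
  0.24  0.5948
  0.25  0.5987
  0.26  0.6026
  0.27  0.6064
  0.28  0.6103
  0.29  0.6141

σ√T = 0.53 × 0.8660 = 0.4590
d₁ = [ln(356/358) + (0.016 − 0.028 + 0.53²/2)·0.75] / 0.4590 = [-0.0056 + 0.0963] / 0.4590 = 0.1977 ⇒ 0.20
d₂ = d₁ − σ√T = 0.1977 − 0.4590 = -0.2613 ⇒ -0.26
e^(−qT) = e^(−0.028·0.75) = 0.9792;  e^(−rT) = e^(−0.016·0.75) = 0.9881
P = 358·0.9881·N(0.26) − 356·0.9792·N(-0.20) = 358·0.9881·0.6026 − 356·0.9792·0.4207 = 213.1636 − 146.6540 = 66.5096

$66.51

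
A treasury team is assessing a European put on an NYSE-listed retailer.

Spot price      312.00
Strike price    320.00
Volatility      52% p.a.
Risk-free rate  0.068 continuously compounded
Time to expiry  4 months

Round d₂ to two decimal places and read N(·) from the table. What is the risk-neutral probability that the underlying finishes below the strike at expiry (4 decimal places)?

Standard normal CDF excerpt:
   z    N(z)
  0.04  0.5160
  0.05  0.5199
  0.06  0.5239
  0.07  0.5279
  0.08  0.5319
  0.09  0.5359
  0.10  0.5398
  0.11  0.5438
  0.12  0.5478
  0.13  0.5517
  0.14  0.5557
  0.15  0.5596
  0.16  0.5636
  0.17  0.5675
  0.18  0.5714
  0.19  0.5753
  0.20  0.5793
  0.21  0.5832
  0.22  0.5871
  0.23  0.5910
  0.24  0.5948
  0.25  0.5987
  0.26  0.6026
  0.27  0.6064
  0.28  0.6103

T = 0.3333;  σ√T = 0.3002
d₁ = [ln(312/320) + (0.068 + 0.52²/2)·0.3333] / 0.3002 = [-0.0253 + 0.0677] / 0.3002 = 0.1413 → 0.14
d₂ = d₁ − σ√T = 0.1413 − 0.3002 = -0.1589 → -0.16
Pr(exercise) under Q = N(−d₂) = N(0.16) = 0.5636

0.5636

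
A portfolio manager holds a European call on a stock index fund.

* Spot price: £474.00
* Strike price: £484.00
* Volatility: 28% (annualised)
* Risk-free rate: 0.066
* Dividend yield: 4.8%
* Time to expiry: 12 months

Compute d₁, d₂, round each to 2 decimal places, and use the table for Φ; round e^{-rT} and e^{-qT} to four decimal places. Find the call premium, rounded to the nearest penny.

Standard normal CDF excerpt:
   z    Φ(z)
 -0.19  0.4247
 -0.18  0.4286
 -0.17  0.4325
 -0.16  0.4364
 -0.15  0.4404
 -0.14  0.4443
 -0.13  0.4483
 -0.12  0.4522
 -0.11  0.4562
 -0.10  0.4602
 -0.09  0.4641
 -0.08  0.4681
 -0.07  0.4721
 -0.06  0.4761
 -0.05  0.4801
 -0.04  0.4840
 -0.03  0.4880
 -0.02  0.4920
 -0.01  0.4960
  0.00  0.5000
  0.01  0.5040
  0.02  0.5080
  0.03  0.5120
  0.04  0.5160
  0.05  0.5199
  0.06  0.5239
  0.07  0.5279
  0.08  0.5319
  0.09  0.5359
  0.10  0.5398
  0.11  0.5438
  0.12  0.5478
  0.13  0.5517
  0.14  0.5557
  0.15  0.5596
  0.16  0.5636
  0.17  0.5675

T = 1;  σ√T = 0.2800
d₁ = [ln(474/484) + (0.066 − 0.048 + ½·0.28²)·1] / (σ√T) = (-0.0209 + 0.0572) / 0.2800 = 0.1297 → 0.13
d₂ = 0.1297 − 0.2800 = -0.1503 → -0.15
exp(−qT) = exp(−0.048·1) = 0.9531;  exp(−rT) = exp(−0.066·1) = 0.9361
N(d₁) = N(0.13) = 0.5517;  N(d₂) = N(-0.15) = 0.4404
C = 474·0.9531·0.5517 − 484·0.9361·0.4404 = 249.2412 − 199.5331 = 49.7081

£49.71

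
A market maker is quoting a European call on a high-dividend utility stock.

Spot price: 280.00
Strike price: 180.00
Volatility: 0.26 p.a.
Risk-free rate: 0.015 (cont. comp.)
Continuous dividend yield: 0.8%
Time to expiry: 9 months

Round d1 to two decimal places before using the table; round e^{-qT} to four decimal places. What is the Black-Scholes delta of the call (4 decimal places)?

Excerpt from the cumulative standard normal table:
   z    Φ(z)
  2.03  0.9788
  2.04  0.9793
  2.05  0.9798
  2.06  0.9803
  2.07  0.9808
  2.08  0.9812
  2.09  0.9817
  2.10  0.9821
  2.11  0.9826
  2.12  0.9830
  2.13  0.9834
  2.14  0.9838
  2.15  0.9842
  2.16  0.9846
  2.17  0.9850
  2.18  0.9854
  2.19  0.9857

0.9762

σ√T = 0.26 × 0.8660 = 0.2252
ln(S/K) + (r − q + σ²/2)T = ln(280/180) + (0.015 − 0.008 + 0.26²/2)·0.75 = 0.4418 + 0.0306 = 0.4724
d₁ = 0.4724 / 0.2252 = 2.0981 → 2.10
N(d₁) = N(2.10) = 0.9821
Δ_call = exp(−qT)·N(d₁) = 0.9940·0.9821 = 0.9762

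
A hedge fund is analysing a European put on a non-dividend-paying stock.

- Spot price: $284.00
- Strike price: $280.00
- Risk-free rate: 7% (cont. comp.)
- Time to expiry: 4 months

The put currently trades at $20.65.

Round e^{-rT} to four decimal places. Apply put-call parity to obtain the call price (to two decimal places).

e^(−rT) = e^(−0.07·0.3333) = 0.9769
Put-call parity: C − P = S − K·e^(−rT) = 284 − 280·0.9769 = 284 − 273.5320 = 10.4680
C = P + (C − P) = 20.65 + (10.4680) = 31.1180

$31.12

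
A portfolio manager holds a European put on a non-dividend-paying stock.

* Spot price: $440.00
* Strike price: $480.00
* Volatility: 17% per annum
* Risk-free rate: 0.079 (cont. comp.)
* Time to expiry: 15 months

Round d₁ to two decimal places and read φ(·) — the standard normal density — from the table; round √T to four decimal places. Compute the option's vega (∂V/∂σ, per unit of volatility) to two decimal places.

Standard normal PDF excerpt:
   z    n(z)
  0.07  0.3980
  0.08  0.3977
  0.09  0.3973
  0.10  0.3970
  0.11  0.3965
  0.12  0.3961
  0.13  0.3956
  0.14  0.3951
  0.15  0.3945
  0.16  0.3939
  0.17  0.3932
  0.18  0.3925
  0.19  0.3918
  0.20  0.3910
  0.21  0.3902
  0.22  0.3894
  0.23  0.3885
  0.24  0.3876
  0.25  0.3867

σ√T = 0.17 × 1.1180 = 0.1901
d₁ = [ln(440/480) + (0.079 + 0.17²/2)·1.25] / 0.1901 = [-0.0870 + 0.1168] / 0.1901 = 0.1568 which rounds to 0.16
√T = √1.25 = 1.1180
φ(d₁) = φ(0.16) = 0.3939
vega = S·φ(d₁)·√T = 440·0.3939·1.1180 = 193.7673
(The call has the same vega.)

193.77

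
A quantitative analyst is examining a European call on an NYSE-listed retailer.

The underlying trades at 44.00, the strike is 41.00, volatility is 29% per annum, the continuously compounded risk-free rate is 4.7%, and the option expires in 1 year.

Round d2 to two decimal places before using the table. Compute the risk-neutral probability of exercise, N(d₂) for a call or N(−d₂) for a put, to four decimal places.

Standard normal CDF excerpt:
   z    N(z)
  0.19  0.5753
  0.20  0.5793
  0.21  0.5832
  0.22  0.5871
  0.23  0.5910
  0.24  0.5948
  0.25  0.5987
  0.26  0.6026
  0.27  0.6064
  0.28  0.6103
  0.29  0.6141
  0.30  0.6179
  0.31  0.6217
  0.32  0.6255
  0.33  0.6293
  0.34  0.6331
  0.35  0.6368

σ√T = 0.29·√1 = 0.2900
d₁ = [ln(44/41) + (0.047 + 0.29²/2)·1] / 0.2900 = [0.0706 + 0.0890] / 0.2900 = 0.5506 → 0.55
d₂ = d₁ − σ√T = 0.5506 − 0.2900 = 0.2606 → 0.26
Risk-neutral Pr[S_T > K] = N(d₂) = N(0.26) = 0.6026

0.6026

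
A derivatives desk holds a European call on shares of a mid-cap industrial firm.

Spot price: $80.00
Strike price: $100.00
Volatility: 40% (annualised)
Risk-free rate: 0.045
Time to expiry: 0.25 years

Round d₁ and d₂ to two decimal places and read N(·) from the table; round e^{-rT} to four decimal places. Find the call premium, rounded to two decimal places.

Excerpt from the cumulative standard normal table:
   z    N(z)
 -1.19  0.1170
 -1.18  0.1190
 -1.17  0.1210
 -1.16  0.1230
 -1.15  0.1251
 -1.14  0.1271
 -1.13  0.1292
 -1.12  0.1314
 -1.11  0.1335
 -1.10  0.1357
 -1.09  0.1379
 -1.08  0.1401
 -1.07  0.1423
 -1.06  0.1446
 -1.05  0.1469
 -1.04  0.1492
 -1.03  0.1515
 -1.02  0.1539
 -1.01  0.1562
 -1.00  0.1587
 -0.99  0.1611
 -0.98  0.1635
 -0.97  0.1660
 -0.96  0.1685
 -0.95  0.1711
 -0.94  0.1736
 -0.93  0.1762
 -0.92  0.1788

σ√T = 0.4 × 0.5000 = 0.2000
d₁ = [ln(80/100) + (0.045 + 0.4²/2)·0.25] / 0.2000 = [-0.2231 + 0.0312] / 0.2000 = -0.9595 → -0.96
d₂ = d₁ − σ√T = -0.9595 − 0.2000 = -1.1595 → -1.16
exp(−rT) = exp(−0.045·0.25) = 0.9888
N(d₁) = N(-0.96) = 0.1685;  N(d₂) = N(-1.16) = 0.1230
C = 80·0.1685 − 100·0.9888·0.1230 = 13.4800 − 12.1622 = 1.3178

$1.32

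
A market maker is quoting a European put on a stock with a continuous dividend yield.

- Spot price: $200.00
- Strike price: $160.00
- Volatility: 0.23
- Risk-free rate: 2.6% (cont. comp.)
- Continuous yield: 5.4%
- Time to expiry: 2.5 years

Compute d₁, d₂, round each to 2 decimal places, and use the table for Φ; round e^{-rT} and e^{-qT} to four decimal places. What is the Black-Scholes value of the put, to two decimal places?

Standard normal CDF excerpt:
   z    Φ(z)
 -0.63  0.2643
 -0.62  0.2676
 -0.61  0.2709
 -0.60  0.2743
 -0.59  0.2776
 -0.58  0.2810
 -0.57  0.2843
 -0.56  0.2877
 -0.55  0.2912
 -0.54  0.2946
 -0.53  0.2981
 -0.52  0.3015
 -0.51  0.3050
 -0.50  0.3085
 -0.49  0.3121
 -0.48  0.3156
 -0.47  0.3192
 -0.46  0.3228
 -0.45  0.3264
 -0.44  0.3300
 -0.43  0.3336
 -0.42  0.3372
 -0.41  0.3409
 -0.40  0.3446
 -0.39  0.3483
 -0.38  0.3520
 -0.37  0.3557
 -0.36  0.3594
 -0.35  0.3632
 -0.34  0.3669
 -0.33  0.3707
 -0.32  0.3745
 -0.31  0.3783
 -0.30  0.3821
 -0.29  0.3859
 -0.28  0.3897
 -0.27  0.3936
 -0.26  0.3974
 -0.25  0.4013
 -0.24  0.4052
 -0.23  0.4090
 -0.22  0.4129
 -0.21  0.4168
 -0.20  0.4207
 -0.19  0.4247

$12.82

σ√T = 0.23·√2.5 = 0.3637
d₁ = [ln(200/160) + (0.026 − 0.054 + 0.23²/2)·2.5] / 0.3637 = [0.2231 − 0.0039] / 0.3637 = 0.6029 ⇒ 0.60
d₂ = d₁ − σ√T = 0.6029 − 0.3637 = 0.2393 ⇒ 0.24
exp(−qT) = exp(−0.054·2.5) = 0.8737;  exp(−rT) = exp(−0.026·2.5) = 0.9371
N(−d₂) = N(-0.24) = 0.4052;  N(−d₁) = N(-0.60) = 0.2743
P = 160·0.9371·0.4052 − 200·0.8737·0.2743 = 60.7541 − 47.9312 = 12.8229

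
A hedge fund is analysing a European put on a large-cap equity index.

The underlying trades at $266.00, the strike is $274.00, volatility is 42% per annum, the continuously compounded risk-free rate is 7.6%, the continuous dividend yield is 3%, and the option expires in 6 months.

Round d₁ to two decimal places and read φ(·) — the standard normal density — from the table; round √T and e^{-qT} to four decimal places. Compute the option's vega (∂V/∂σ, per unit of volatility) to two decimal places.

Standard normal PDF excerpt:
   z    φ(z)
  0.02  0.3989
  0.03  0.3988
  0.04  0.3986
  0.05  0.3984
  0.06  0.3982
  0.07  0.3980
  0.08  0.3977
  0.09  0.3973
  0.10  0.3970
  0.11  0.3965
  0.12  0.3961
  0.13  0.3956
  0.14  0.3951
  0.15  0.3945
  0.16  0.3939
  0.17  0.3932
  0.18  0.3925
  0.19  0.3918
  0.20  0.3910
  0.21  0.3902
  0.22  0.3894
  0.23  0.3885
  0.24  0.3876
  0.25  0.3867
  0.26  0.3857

73.30

σ√T = 0.42·√0.5 = 0.2970
d₁ = [ln(266/274) + (0.076 − 0.03 + 0.42²/2)·0.5] / 0.2970 = [-0.0296 + 0.0671] / 0.2970 = 0.1262 → 0.13
√T = √0.5 = 0.7071
φ(d₁) = φ(0.13) = 0.3956
e^(−qT) = e^(−0.03·0.5) = 0.9851
vega = S·e^(−qT)·φ(d₁)·√T = 266·0.9851·0.3956·0.7071 = 73.2992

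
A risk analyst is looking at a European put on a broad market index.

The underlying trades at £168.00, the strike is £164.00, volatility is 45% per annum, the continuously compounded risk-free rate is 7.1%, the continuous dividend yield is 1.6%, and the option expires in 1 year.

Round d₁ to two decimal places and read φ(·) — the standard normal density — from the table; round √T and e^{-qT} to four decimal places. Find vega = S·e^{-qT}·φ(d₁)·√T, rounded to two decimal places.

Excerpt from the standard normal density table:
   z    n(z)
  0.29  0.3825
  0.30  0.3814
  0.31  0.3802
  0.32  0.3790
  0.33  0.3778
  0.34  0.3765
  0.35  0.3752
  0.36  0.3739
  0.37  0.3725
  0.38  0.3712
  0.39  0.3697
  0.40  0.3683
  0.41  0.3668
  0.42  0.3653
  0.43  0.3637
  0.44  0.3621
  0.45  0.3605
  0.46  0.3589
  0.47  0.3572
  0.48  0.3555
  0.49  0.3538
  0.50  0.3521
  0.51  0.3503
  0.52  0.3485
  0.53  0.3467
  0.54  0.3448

σ√T = 0.45·√1 = 0.4500
d₁ = [ln(168/164) + (0.071 − 0.016 + 0.45²/2)·1] / 0.4500 = [0.0241 + 0.1562] / 0.4500 = 0.4008 → 0.40
√T = √1 = 1.0000
φ(d₁) = φ(0.40) = 0.3683
e^(−qT) = e^(−0.016·1) = 0.9841
vega = S·e^(−qT)·φ(d₁)·√T = 168·0.9841·0.3683·1.0000 = 60.8906

60.89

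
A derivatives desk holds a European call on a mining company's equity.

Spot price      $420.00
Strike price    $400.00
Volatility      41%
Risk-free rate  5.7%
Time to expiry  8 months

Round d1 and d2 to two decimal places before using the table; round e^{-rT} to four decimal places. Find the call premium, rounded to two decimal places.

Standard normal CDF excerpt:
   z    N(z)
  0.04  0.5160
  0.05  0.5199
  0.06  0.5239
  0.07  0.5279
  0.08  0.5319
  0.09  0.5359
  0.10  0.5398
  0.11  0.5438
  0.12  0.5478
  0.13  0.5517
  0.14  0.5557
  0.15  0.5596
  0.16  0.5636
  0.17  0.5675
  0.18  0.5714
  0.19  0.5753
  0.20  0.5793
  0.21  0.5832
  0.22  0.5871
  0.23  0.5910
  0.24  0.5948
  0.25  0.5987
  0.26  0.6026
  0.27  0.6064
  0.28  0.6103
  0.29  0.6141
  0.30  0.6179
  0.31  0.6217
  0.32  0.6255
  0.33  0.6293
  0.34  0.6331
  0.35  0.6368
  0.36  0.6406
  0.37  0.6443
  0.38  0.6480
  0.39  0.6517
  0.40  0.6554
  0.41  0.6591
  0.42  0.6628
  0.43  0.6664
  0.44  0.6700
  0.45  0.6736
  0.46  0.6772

$73.52

σ√T = 0.41·√0.6667 = 0.3348
d₁ = [ln(420/400) + (0.057 + 0.41²/2)·0.6667] / 0.3348 = [0.0488 + 0.0940] / 0.3348 = 0.4266 → 0.43
d₂ = d₁ − σ√T = 0.4266 − 0.3348 = 0.0919 → 0.09
exp(−rT) = exp(−0.057·0.6667) = 0.9627
C = 420·N(0.43) − 400·0.9627·N(0.09) = 420·0.6664 − 400·0.9627·0.5359 = 279.8880 − 206.3644 = 73.5236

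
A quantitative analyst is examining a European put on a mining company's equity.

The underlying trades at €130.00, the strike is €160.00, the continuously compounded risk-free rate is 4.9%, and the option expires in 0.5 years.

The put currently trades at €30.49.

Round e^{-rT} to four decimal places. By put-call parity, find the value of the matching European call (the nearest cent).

€4.36

e^(−rT) = e^(−0.049·0.5) = 0.9758
Put-call parity: C − P = S − K·e^(−rT) = 130 − 160·0.9758 = 130 − 156.1280 = -26.1280
C = P + (C − P) = 30.49 + (-26.1280) = 4.3620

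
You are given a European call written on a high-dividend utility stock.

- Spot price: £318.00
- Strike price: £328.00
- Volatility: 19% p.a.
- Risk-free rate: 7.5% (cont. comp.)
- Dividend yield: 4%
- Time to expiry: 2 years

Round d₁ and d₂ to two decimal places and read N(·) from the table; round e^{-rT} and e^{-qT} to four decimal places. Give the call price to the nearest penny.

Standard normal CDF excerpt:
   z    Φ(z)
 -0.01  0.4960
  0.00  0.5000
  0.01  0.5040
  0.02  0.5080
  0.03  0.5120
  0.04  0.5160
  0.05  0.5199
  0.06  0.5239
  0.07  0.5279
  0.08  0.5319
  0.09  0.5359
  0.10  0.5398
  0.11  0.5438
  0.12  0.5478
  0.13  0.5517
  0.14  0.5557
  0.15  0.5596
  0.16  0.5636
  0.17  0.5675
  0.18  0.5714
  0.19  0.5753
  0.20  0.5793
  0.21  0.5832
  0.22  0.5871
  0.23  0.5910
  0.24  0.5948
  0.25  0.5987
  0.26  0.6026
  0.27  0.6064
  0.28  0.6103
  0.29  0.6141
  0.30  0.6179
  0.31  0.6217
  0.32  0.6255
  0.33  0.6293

T = 2;  σ√T = 0.2687
d₁ = [ln(318/328) + (0.075 − 0.04 + 0.19²/2)·2] / 0.2687 = [-0.0310 + 0.1061] / 0.2687 = 0.2796 which rounds to 0.28
d₂ = d₁ − σ√T = 0.2796 − 0.2687 = 0.0109 which rounds to 0.01
exp(−qT) = exp(−0.04·2) = 0.9231;  exp(−rT) = exp(−0.075·2) = 0.8607
N(d₁) = N(0.28) = 0.6103;  N(d₂) = N(0.01) = 0.5040
C = 318·0.9231·0.6103 − 328·0.8607·0.5040 = 179.1510 − 142.2840 = 36.8670

£36.87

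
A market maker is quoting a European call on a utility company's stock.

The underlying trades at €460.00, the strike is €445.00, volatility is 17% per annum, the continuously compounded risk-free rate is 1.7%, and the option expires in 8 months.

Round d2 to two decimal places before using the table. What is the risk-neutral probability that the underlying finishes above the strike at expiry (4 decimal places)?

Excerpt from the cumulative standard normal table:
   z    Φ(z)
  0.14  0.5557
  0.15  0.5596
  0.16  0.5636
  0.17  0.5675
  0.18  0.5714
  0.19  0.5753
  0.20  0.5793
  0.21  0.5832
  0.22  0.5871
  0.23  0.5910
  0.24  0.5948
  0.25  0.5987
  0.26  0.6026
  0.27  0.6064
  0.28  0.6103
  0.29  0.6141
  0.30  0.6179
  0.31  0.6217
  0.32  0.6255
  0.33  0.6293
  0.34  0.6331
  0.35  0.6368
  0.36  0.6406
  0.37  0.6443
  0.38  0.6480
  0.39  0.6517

σ√T = 0.17·√0.6667 = 0.1388
d₁ = [ln(460/445) + (0.017 + 0.17²/2)·0.6667] / 0.1388 = [0.0332 + 0.0210] / 0.1388 = 0.3899 which rounds to 0.39
d₂ = d₁ − σ√T = 0.3899 − 0.1388 = 0.2511 which rounds to 0.25
Risk-neutral Pr[S_T > K] = N(d₂) = N(0.25) = 0.5987

0.5987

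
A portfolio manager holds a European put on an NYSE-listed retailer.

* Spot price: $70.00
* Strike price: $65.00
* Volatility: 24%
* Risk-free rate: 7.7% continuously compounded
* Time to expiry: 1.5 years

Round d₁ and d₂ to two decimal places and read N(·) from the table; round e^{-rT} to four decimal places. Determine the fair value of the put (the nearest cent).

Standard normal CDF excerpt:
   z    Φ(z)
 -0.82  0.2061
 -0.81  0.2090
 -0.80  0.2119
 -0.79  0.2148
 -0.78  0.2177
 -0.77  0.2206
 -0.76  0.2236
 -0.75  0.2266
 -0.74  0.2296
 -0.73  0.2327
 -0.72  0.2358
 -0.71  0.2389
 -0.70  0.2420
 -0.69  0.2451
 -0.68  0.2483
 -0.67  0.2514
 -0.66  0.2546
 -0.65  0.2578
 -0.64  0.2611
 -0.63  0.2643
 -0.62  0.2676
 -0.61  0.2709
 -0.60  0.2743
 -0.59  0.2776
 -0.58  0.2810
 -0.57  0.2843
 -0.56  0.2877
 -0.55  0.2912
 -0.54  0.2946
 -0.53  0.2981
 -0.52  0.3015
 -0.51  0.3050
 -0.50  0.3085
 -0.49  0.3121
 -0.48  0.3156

$2.83

σ√T = 0.24·√1.5 = 0.2939
d₁ = [ln(70/65) + (0.077 + 0.24²/2)·1.5] / 0.2939 = [0.0741 + 0.1587] / 0.2939 = 0.7920 ⇒ 0.79
d₂ = d₁ − σ√T = 0.7920 − 0.2939 = 0.4981 ⇒ 0.50
e^(−rT) = e^(−0.077·1.5) = 0.8909
N(−d₂) = N(-0.50) = 0.3085;  N(−d₁) = N(-0.79) = 0.2148
P = 65·0.8909·0.3085 − 70·0.2148 = 17.8648 − 15.0360 = 2.8288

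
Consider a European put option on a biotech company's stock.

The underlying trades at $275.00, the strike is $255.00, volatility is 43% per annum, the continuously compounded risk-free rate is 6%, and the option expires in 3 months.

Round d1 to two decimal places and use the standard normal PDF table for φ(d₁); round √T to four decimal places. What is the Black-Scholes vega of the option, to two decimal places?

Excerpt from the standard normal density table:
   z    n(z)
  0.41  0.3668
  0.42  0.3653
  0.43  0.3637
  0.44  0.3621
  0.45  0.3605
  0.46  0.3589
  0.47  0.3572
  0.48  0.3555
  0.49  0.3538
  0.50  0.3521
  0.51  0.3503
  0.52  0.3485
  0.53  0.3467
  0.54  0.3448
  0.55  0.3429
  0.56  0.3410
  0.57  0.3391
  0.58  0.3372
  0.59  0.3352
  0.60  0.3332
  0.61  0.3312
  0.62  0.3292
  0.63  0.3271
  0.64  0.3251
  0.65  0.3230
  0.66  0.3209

T = 0.25;  σ√T = 0.2150
d₁ = [ln(275/255) + (0.06 + ½·0.43²)·0.25] / (σ√T) = (0.0755 + 0.0381) / 0.2150 = 0.5285 → 0.53
√T = √0.25 = 0.5000
φ(d₁) = φ(0.53) = 0.3467
vega = S·φ(d₁)·√T = 275·0.3467·0.5000 = 47.6713
(Call and put vega coincide under Black-Scholes.)

47.67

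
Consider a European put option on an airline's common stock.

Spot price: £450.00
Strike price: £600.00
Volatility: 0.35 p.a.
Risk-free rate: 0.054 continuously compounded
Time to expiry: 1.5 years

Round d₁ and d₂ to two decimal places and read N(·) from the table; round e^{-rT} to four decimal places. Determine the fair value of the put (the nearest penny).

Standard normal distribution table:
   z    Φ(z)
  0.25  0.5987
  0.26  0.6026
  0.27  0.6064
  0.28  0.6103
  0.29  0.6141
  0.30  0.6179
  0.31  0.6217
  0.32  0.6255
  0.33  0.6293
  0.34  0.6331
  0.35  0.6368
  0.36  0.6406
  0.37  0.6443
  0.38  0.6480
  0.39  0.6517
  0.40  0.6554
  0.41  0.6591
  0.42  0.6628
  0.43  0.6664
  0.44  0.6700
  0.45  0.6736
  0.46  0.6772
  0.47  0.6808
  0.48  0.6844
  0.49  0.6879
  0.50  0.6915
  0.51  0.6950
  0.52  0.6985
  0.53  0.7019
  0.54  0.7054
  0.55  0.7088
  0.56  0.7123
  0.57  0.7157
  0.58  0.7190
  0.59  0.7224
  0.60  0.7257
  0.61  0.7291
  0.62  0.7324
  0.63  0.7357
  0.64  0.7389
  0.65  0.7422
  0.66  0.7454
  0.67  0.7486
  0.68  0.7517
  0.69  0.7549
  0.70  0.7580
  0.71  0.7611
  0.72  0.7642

σ√T = 0.35·√1.5 = 0.4287
d₁ = [ln(450/600) + (0.054 + ½·0.35²)·1.5] / (σ√T) = (-0.2877 + 0.1729) / 0.4287 = -0.2678 ≈ -0.27
d₂ = -0.2678 − 0.4287 = -0.6965 ≈ -0.70
exp(−rT) = exp(−0.054·1.5) = 0.9222
N(−d₂) = N(0.70) = 0.7580;  N(−d₁) = N(0.27) = 0.6064
P = 600·0.9222·0.7580 − 450·0.6064 = 419.4166 − 272.8800 = 146.5366

£146.54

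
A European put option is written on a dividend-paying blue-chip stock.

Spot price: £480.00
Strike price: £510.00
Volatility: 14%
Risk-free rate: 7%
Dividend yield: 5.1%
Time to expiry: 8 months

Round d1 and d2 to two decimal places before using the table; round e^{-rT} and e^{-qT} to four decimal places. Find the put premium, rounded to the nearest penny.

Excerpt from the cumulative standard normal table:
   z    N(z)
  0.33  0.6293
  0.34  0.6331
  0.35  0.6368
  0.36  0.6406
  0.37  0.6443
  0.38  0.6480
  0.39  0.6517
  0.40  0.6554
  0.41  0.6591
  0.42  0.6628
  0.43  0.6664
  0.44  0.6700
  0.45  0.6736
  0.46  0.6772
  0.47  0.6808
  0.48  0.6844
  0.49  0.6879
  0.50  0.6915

σ√T = 0.14 × 0.8165 = 0.1143
d₁ = [ln(480/510) + (0.07 − 0.051 + ½·0.14²)·0.6667] / (σ√T) = (-0.0606 + 0.0192) / 0.1143 = -0.3624 ⇒ -0.36
d₂ = -0.3624 − 0.1143 = -0.4767 ⇒ -0.48
e^(−qT) = e^(−0.051·0.6667) = 0.9666;  e^(−rT) = e^(−0.07·0.6667) = 0.9544
P = 510·0.9544·N(0.48) − 480·0.9666·N(0.36) = 510·0.9544·0.6844 − 480·0.9666·0.6406 = 333.1276 − 297.2179 = 35.9097

£35.91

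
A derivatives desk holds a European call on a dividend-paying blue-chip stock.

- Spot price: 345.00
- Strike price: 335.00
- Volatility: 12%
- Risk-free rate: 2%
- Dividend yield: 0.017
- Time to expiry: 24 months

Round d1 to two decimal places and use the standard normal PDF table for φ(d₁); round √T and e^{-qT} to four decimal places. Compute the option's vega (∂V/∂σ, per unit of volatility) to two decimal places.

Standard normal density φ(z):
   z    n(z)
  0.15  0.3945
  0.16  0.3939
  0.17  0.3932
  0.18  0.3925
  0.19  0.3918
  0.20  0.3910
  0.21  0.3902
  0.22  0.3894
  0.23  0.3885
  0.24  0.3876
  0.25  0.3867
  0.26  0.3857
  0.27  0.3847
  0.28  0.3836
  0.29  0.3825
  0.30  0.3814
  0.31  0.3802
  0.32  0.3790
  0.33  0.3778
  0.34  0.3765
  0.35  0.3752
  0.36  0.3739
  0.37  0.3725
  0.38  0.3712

180.39

T = 2;  σ√T = 0.1697
d₁ = [ln(345/335) + (0.02 − 0.017 + 0.12²/2)·2] / 0.1697 = [0.0294 + 0.0204] / 0.1697 = 0.2935 ≈ 0.29
√T = √2 = 1.4142
φ(d₁) = φ(0.29) = 0.3825
exp(−qT) = exp(−0.017·2) = 0.9666
vega = S·exp(−qT)·φ(d₁)·√T = 345·0.9666·0.3825·1.4142 = 180.3882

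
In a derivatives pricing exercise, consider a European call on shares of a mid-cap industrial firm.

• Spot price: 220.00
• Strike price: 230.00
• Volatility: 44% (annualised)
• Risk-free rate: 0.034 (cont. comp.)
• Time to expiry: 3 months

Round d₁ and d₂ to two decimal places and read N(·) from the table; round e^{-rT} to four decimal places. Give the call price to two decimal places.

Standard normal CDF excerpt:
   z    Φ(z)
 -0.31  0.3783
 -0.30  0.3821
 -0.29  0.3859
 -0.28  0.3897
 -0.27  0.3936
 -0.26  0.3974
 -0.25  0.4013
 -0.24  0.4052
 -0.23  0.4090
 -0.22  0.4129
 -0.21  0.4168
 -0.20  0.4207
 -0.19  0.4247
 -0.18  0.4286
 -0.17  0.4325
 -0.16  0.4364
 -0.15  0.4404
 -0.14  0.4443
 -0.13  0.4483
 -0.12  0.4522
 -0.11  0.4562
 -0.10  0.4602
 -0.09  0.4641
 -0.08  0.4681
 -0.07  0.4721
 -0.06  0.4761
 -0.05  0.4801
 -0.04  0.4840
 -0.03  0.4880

σ√T = 0.44 × 0.5000 = 0.2200
d₁ = [ln(220/230) + (0.034 + 0.44²/2)·0.25] / 0.2200 = [-0.0445 + 0.0327] / 0.2200 = -0.0534 ⇒ -0.05
d₂ = d₁ − σ√T = -0.0534 − 0.2200 = -0.2734 ⇒ -0.27
e^(−rT) = e^(−0.034·0.25) = 0.9915
N(d₁) = N(-0.05) = 0.4801;  N(d₂) = N(-0.27) = 0.3936
C = 220·0.4801 − 230·0.9915·0.3936 = 105.6220 − 89.7585 = 15.8635

15.86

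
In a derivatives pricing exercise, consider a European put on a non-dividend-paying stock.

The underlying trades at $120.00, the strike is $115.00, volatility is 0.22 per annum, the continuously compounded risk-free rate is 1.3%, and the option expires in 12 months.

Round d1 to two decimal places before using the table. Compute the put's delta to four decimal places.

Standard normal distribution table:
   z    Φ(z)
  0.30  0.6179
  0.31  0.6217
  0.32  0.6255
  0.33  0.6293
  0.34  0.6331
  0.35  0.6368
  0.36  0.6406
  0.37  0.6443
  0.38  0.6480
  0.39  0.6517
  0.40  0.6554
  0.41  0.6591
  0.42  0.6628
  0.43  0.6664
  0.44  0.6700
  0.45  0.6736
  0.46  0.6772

σ√T = 0.22·√1 = 0.2200
d₁ = [ln(120/115) + (0.013 + 0.22²/2)·1] / 0.2200 = [0.0426 + 0.0372] / 0.2200 = 0.3625 which rounds to 0.36
N(d₁) = N(0.36) = 0.6406
Δ_put = N(d₁) − 1 = 0.6406 − 1 = -0.3594

-0.3594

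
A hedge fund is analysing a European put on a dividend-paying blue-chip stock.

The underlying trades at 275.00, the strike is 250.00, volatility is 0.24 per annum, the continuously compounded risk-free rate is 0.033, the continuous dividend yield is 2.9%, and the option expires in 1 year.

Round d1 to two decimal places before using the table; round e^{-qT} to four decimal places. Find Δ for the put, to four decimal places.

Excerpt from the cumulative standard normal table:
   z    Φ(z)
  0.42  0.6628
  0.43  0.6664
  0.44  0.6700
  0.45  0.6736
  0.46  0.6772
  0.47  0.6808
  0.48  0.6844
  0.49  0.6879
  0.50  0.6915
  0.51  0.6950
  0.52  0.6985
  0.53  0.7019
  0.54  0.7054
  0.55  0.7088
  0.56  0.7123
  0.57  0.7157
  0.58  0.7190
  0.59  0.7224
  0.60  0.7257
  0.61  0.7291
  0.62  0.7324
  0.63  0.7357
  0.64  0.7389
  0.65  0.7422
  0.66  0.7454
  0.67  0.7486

-0.2896

T = 1;  σ√T = 0.2400
ln(S/K) + (r − q + σ²/2)T = ln(275/250) + (0.033 − 0.029 + 0.24²/2)·1 = 0.0953 + 0.0328 = 0.1281
d₁ = 0.1281 / 0.2400 = 0.5338 → 0.53
N(d₁) = N(0.53) = 0.7019
Δ_put = e^(−qT)·(N(d₁) − 1) = 0.9714·(0.7019 − 1) = -0.2896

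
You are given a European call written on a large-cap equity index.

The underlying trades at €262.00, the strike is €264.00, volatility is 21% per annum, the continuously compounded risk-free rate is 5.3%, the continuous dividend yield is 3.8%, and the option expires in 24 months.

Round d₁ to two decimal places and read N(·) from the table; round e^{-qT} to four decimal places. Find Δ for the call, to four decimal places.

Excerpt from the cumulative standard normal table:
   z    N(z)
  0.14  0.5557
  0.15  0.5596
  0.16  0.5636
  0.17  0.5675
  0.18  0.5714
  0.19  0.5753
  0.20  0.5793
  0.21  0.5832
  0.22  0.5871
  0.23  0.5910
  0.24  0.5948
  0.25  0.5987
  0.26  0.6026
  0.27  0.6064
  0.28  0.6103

σ√T = 0.21·√2 = 0.2970
d₁ = [ln(262/264) + (0.053 − 0.038 + ½·0.21²)·2] / (σ√T) = (-0.0076 + 0.0741) / 0.2970 = 0.2239 ≈ 0.22
N(d₁) = N(0.22) = 0.5871
Δ_call = e^(−qT)·N(d₁) = 0.9268·0.5871 = 0.5441

0.5441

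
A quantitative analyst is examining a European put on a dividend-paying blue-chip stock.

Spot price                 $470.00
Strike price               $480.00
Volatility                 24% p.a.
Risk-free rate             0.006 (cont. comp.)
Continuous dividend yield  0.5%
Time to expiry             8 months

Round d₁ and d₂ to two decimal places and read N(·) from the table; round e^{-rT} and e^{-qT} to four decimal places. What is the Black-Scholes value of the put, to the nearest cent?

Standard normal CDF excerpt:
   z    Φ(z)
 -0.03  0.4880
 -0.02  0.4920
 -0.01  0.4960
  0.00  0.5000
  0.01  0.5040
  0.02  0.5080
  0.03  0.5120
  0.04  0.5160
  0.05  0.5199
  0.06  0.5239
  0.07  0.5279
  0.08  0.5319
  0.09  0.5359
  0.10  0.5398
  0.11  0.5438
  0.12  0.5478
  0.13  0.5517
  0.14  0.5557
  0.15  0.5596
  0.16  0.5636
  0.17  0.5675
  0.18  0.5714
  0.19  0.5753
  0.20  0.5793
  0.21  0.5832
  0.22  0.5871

$40.85

T = 0.6667;  σ√T = 0.1960
ln(S/K) + (r − q + σ²/2)T = ln(470/480) + (0.006 − 0.005 + 0.24²/2)·0.6667 = -0.0211 + 0.0199 = -0.0012
d₁ = -0.0012 / 0.1960 = -0.0061 which rounds to -0.01
d₂ = d₁ − σ√T = -0.0061 − 0.1960 = -0.2020 which rounds to -0.20
exp(−qT) = exp(−0.005·0.6667) = 0.9967;  exp(−rT) = exp(−0.006·0.6667) = 0.9960
P = 480·0.9960·N(0.20) − 470·0.9967·N(0.01) = 480·0.9960·0.5793 − 470·0.9967·0.5040 = 276.9517 − 236.0983 = 40.8534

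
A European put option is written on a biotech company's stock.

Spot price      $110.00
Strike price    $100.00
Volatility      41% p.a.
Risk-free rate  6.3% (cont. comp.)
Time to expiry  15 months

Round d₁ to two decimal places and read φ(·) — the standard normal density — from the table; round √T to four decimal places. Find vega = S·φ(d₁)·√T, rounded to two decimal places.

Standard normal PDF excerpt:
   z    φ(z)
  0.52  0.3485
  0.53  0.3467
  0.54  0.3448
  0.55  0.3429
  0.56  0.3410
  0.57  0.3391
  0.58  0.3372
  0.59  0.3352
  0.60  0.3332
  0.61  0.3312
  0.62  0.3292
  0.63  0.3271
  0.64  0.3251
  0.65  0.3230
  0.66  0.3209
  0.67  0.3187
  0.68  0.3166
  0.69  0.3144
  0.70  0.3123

σ√T = 0.41·√1.25 = 0.4584
d₁ = [ln(110/100) + (0.063 + ½·0.41²)·1.25] / (σ√T) = (0.0953 + 0.1838) / 0.4584 = 0.6089 which rounds to 0.61
√T = √1.25 = 1.1180
φ(d₁) = φ(0.61) = 0.3312
vega = S·φ(d₁)·√T = 110·0.3312·1.1180 = 40.7310
(Vega is the same for a European call and put with the same parameters.)

40.73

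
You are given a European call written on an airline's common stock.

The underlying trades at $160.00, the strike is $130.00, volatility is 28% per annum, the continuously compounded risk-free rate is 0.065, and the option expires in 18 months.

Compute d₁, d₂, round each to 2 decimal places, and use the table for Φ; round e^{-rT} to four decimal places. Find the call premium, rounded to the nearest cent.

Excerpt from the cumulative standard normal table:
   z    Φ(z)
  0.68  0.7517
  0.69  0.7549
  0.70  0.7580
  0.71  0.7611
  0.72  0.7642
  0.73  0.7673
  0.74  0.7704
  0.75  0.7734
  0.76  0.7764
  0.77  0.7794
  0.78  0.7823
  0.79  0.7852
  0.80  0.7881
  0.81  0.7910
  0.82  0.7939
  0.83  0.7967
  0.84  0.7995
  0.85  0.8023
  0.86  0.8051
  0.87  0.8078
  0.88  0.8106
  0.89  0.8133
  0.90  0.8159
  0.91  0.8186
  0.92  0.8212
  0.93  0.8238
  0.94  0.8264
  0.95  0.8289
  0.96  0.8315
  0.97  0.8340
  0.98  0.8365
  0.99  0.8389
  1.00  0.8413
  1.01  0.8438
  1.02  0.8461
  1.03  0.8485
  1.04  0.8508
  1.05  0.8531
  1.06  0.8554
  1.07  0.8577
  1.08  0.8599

$46.75

T = 1.5;  σ√T = 0.3429
d₁ = [ln(160/130) + (0.065 + 0.28²/2)·1.5] / 0.3429 = [0.2076 + 0.1563] / 0.3429 = 1.0613 → 1.06
d₂ = d₁ − σ√T = 1.0613 − 0.3429 = 0.7183 → 0.72
e^(−rT) = e^(−0.065·1.5) = 0.9071
C = 160·N(1.06) − 130·0.9071·N(0.72) = 160·0.8554 − 130·0.9071·0.7642 = 136.8640 − 90.1168 = 46.7472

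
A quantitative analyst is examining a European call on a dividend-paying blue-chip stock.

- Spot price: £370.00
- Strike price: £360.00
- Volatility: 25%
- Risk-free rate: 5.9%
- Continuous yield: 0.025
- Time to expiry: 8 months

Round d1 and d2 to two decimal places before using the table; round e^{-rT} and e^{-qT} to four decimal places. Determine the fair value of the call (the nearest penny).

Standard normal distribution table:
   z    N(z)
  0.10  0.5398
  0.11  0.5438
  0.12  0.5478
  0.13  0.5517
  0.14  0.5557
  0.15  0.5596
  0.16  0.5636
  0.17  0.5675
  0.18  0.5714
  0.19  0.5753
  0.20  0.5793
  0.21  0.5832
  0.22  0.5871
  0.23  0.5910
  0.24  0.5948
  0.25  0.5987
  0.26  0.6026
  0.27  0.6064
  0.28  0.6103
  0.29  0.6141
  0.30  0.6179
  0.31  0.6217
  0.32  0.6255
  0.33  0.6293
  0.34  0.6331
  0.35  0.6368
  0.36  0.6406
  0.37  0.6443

£39.40

σ√T = 0.25·√0.6667 = 0.2041
d₁ = [ln(370/360) + (0.059 − 0.025 + 0.25²/2)·0.6667] / 0.2041 = [0.0274 + 0.0435] / 0.2041 = 0.3473 → 0.35
d₂ = d₁ − σ√T = 0.3473 − 0.2041 = 0.1432 → 0.14
exp(−qT) = exp(−0.025·0.6667) = 0.9835;  exp(−rT) = exp(−0.059·0.6667) = 0.9614
N(d₁) = N(0.35) = 0.6368;  N(d₂) = N(0.14) = 0.5557
C = 370·0.9835·0.6368 − 360·0.9614·0.5557 = 231.7283 − 192.3300 = 39.3983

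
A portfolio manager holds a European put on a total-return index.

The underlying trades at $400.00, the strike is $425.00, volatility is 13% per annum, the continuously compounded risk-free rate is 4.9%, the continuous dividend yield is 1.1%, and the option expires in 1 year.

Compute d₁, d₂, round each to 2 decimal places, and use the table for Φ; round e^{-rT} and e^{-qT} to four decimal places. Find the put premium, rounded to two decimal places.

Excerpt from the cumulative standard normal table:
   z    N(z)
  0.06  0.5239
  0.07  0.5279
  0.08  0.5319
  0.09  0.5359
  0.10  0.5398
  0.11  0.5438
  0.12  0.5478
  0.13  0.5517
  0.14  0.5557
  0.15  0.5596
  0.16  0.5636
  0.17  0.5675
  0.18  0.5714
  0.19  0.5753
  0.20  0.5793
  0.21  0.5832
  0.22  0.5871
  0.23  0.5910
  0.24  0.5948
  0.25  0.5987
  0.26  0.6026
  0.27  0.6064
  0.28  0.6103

$25.56

σ√T = 0.13·√1 = 0.1300
d₁ = [ln(400/425) + (0.049 − 0.011 + ½·0.13²)·1] / (σ√T) = (-0.0606 + 0.0465) / 0.1300 = -0.1090 which rounds to -0.11
d₂ = -0.1090 − 0.1300 = -0.2390 which rounds to -0.24
e^(−qT) = e^(−0.011·1) = 0.9891;  e^(−rT) = e^(−0.049·1) = 0.9522
N(−d₂) = N(0.24) = 0.5948;  N(−d₁) = N(0.11) = 0.5438
P = 425·0.9522·0.5948 − 400·0.9891·0.5438 = 240.7066 − 215.1490 = 25.5576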